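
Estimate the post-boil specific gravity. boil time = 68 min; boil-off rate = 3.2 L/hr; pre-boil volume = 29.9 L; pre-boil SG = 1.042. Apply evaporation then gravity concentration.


V_post = V_pre − rate·(t/60);  SG_post = 1 + (SG_pre−1)·V_pre/V_post
V_post = 29.9 − 3.2·(68/60) = 26.2733
SG_post = 1 + (1.042 − 1)·29.9/26.2733

1.0478


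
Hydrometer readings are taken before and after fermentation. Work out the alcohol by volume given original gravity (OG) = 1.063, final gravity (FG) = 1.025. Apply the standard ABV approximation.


ABV = (OG − FG) · 131.25
ABV = (1.063 − 1.025) · 131.25

4.9875 % ABV


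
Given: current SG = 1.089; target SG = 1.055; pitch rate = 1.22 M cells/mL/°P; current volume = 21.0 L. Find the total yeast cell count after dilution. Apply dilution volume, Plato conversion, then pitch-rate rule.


V_w = V·((SG_c−1)/(SG_t−1)−1);  °P = 259 − 259/SG_t;  cells = rate·(V+V_w)·°P
V_w = 21.0·((1.089−1)/(1.055−1)−1) = 12.9818
V_final = 21.0 + 12.9818 = 33.9818
°P = 259 − 259/1.055 = 13.5024
cells = 1.22·33.9818·13.5024

559.7788 billion cells


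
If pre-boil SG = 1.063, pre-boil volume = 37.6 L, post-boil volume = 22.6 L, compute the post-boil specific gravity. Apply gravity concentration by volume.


SG_post = 1 + (SG_pre − 1)·V_pre/V_post
pts_pre = (1.063 − 1)·1000 = 63.0000
pts_post = 63.0000·37.6/22.6 = 104.8142
SG_post = 1 + 104.8142/1000

1.1048


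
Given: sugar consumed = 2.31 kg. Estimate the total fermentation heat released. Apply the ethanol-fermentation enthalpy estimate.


Q = m_sugar · 590 kJ/kg
Q = 2.31 · 590

1362.9000 kJ


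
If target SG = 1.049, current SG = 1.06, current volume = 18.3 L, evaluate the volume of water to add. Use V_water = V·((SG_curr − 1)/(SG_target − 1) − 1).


V_water = 18.3·((1.06 − 1)/(1.049 − 1) − 1)

4.1082 L


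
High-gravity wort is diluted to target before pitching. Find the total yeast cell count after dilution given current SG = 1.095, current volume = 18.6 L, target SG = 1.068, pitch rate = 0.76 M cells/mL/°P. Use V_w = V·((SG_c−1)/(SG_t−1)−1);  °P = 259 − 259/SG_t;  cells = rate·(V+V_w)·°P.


V_w = 18.6·((1.095−1)/(1.068−1)−1) = 7.3853
V_final = 18.6 + 7.3853 = 25.9853
°P = 259 − 259/1.068 = 16.4906
cells = 0.76·25.9853·16.4906

325.6707 billion cells


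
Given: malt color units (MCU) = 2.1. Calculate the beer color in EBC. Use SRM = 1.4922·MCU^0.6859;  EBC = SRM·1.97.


SRM = 1.4922·2.1^0.6859 = 2.4822
EBC = 2.4822·1.97

4.8899 EBC


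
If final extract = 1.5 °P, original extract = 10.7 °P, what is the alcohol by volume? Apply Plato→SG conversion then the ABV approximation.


SG = 259/(259 − P);  ABV = (OG − FG)·131.25
OG = 259/(259 − 10.7) = 1.0431
FG = 259/(259 − 1.5) = 1.0058
ABV = (1.0431 − 1.0058)·131.25

4.8914 % ABV


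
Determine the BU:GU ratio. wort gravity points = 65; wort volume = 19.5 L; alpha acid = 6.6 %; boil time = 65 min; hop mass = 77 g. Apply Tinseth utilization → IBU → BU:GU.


U = 1.65·0.000125^(GP/1000)·(1−e^(−0.04t))/4.15;  IBU = (α/100)·m·U·1000/V;  BU:GU = IBU/GP
U = 1.65·0.000125^(65/1000)·(1−e^(−0.04·65))/4.15 = 0.2052
IBU = (6.6/100)·77·0.2052·1000/19.5 = 53.4832
BU:GU = 53.4832/65

0.8228


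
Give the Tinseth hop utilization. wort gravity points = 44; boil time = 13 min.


U = 1.65·0.000125^(GP/1000) · (1 − e^(−0.04·t))/4.15
bigness = 1.65·0.000125^(44/1000) = 1.1111
boil_factor = (1 − e^(−0.04·13))/4.15 = 0.0977
U = 1.1111 · 0.0977

0.1086


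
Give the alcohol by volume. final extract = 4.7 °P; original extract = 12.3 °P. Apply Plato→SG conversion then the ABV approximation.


SG = 259/(259 − P);  ABV = (OG − FG)·131.25
OG = 259/(259 − 12.3) = 1.0499
FG = 259/(259 − 4.7) = 1.0185
ABV = (1.0499 − 1.0185)·131.25

4.1181 % ABV


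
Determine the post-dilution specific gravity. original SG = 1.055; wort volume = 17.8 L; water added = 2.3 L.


SG_new = 1 + (SG_old − 1)·V_old/(V_old + V_water)
pts = (1.055 − 1)·1000·17.8/(17.8 + 2.3) = 48.7065
SG_new = 1 + 48.7065/1000

1.0487


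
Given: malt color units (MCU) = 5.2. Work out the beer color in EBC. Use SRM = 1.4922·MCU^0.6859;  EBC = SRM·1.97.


SRM = 1.4922·5.2^0.6859 = 4.6231
EBC = 4.6231·1.97

9.1075 EBC


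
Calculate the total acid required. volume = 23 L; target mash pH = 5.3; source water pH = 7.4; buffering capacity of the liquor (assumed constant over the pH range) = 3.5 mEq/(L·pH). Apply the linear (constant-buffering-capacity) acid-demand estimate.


acid = buffering capacity · (pH_source − pH_target) · V
acid = 3.5 · (7.4 − 5.3) · 23

169.0500 mEq


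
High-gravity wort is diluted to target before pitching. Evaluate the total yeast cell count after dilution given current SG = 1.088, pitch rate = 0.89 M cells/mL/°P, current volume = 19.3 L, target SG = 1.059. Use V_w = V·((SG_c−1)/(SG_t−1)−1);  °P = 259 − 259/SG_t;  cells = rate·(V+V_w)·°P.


V_w = 19.3·((1.088−1)/(1.059−1)−1) = 9.4864
V_final = 19.3 + 9.4864 = 28.7864
°P = 259 − 259/1.059 = 14.4297
cells = 0.89·28.7864·14.4297

369.6867 billion cells


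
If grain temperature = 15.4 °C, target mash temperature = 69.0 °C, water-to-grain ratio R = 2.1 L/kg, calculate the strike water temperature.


T_strike = (0.41/R)·(T_mash − T_grain) + T_mash
T_strike = (0.41/2.1)·(69.0 − 15.4) + 69.0

79.4648 °C


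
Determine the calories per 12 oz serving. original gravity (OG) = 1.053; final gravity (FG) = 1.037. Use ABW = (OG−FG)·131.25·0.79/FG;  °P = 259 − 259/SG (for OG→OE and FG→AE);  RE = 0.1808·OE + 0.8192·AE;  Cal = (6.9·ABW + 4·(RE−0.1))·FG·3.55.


ABW = (1.053 − 1.037)·131.25·0.79/1.037 = 1.5998
OE = 259 − 259/1.053 = 13.0361 °P
AE = 259 − 259/1.037 = 9.2411 °P
RE = 0.1808·13.0361 + 0.8192·9.2411 = 9.9272 °P
Cal = (6.9·1.5998 + 4·(9.9272−0.1))·1.037·3.55

185.3469 kcal


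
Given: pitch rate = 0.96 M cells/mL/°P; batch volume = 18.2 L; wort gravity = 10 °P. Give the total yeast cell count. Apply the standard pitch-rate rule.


cells (billions) = rate · V_L · °P
cells = 0.96 · 18.2 · 10

174.7200 billion cells


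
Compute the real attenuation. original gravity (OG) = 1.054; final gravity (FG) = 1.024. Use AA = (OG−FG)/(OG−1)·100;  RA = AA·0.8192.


AA = (1.054 − 1.024)/(1.054 − 1)·100 = 55.5556
RA = 55.5556·0.8192

45.5111 %


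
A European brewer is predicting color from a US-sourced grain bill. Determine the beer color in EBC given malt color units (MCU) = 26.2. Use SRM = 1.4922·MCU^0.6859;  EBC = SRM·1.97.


SRM = 1.4922·26.2^0.6859 = 14.0165
EBC = 14.0165·1.97

27.6125 EBC


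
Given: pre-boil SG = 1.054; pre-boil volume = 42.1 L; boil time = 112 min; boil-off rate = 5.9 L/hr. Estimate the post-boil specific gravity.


V_post = V_pre − rate·(t/60);  SG_post = 1 + (SG_pre−1)·V_pre/V_post
V_post = 42.1 − 5.9·(112/60) = 31.0867
SG_post = 1 + (1.054 − 1)·42.1/31.0867

1.0731


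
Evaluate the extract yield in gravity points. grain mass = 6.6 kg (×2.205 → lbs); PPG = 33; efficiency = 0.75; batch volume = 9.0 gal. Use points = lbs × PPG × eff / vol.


lbs = 6.6 × 2.205 = 14.5530
points = 14.5530 × 33 × 0.75 / 9.0

40.0207 points


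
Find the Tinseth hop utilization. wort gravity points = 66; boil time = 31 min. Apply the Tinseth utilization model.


U = 1.65·0.000125^(GP/1000) · (1 − e^(−0.04·t))/4.15
bigness = 1.65·0.000125^(66/1000) = 0.9118
boil_factor = (1 − e^(−0.04·31))/4.15 = 0.1712
U = 0.9118 · 0.1712

0.1561


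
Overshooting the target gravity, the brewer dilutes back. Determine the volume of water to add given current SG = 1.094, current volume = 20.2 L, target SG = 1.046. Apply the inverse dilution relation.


V_water = V·((SG_curr − 1)/(SG_target − 1) − 1)
V_water = 20.2·((1.094 − 1)/(1.046 − 1) − 1)

21.0783 L


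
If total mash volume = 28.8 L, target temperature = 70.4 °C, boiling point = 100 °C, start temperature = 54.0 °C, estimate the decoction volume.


V_dec = V_total·(T_target − T_start)/(T_boil − T_start)
V_dec = 28.8·(70.4 − 54.0)/(100 − 54.0)

10.2678 L


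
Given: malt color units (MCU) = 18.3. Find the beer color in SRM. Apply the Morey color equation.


SRM = 1.4922 · MCU^0.6859
SRM = 1.4922 · 18.3^0.6859

10.9583 SRM


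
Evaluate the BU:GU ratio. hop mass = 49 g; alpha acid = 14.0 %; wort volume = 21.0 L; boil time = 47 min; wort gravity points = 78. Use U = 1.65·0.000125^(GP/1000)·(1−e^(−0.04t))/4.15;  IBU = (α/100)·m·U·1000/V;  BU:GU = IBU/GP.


U = 1.65·0.000125^(78/1000)·(1−e^(−0.04·47))/4.15 = 0.1671
IBU = (14.0/100)·49·0.1671·1000/21.0 = 54.6001
BU:GU = 54.6001/78

0.7000


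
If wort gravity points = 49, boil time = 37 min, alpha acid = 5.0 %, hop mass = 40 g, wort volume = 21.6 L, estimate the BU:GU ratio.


U = 1.65·0.000125^(GP/1000)·(1−e^(−0.04t))/4.15;  IBU = (α/100)·m·U·1000/V;  BU:GU = IBU/GP
U = 1.65·0.000125^(49/1000)·(1−e^(−0.04·37))/4.15 = 0.1977
IBU = (5.0/100)·40·0.1977·1000/21.6 = 18.3055
BU:GU = 18.3055/49

0.3736


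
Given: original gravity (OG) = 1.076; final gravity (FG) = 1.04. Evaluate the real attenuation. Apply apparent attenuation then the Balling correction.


AA = (OG−FG)/(OG−1)·100;  RA = AA·0.8192
AA = (1.076 − 1.04)/(1.076 − 1)·100 = 47.3684
RA = 47.3684·0.8192

38.8042 %


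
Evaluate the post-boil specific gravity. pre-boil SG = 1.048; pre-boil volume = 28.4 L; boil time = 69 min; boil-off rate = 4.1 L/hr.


V_post = V_pre − rate·(t/60);  SG_post = 1 + (SG_pre−1)·V_pre/V_post
V_post = 28.4 − 4.1·(69/60) = 23.6850
SG_post = 1 + (1.048 − 1)·28.4/23.6850

1.0576


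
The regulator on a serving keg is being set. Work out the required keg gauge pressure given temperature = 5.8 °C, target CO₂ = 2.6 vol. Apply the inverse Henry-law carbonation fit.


psi = vols/(0.01821 + 0.09011·e^(−0.04·T)) − 14.695
psi = 2.6/(0.01821 + 0.09011·e^(−0.04·5.8)) − 14.695

14.3027 psi


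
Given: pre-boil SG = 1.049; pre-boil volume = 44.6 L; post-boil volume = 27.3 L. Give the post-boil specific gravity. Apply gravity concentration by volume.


SG_post = 1 + (SG_pre − 1)·V_pre/V_post
pts_pre = (1.049 − 1)·1000 = 49.0000
pts_post = 49.0000·44.6/27.3 = 80.0513
SG_post = 1 + 80.0513/1000

1.0801


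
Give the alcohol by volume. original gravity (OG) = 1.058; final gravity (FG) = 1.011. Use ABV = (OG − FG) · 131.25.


ABV = (1.058 − 1.011) · 131.25

6.1688 % ABV


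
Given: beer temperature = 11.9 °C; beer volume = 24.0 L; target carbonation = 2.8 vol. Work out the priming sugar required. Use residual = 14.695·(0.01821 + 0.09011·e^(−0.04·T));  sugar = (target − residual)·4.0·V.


residual = 14.695·(0.01821 + 0.09011·e^(−0.04·11.9)) = 1.0903
sugar = (2.8 − 1.0903)·4.0·24.0

164.1358 g


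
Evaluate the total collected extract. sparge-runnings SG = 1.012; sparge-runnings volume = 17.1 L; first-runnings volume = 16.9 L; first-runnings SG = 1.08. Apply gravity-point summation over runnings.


total = Σ (SG_i − 1)·1000·V_i
first = (1.08 − 1)·1000·16.9 = 1352.0000
sparge = (1.012 − 1)·1000·17.1 = 205.2000
total = 1352.0000 + 205.2000

1557.2000 gravity·L


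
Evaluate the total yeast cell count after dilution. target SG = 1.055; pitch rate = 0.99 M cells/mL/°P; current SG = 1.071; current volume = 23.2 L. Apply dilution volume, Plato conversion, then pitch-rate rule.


V_w = V·((SG_c−1)/(SG_t−1)−1);  °P = 259 − 259/SG_t;  cells = rate·(V+V_w)·°P
V_w = 23.2·((1.071−1)/(1.055−1)−1) = 6.7491
V_final = 23.2 + 6.7491 = 29.9491
°P = 259 − 259/1.055 = 13.5024
cells = 0.99·29.9491·13.5024

400.3399 billion cells


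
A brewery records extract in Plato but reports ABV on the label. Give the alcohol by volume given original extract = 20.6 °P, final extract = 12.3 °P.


SG = 259/(259 − P);  ABV = (OG − FG)·131.25
OG = 259/(259 − 20.6) = 1.0864
FG = 259/(259 − 12.3) = 1.0499
ABV = (1.0864 − 1.0499)·131.25

4.7974 % ABV


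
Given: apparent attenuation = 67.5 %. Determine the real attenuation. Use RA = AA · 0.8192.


RA = 67.5 · 0.8192

55.2960 %


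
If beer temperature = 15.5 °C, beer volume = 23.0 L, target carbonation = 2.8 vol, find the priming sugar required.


residual = 14.695·(0.01821 + 0.09011·e^(−0.04·T));  sugar = (target − residual)·4.0·V
residual = 14.695·(0.01821 + 0.09011·e^(−0.04·15.5)) = 0.9799
sugar = (2.8 − 0.9799)·4.0·23.0

167.4470 g


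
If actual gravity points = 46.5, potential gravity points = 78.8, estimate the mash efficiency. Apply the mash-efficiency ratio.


efficiency = actual / potential × 100
efficiency = 46.5 / 78.8 × 100

59.0102 %


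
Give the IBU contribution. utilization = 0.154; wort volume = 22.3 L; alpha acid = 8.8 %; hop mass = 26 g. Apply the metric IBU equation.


IBU = (α/100)·mass·U·1000 / V
IBU = (8.8/100)·26·0.154·1000 / 22.3

15.8005 IBU


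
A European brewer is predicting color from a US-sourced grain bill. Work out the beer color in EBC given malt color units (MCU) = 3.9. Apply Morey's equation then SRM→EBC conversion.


SRM = 1.4922·MCU^0.6859;  EBC = SRM·1.97
SRM = 1.4922·3.9^0.6859 = 3.7952
EBC = 3.7952·1.97

7.4766 EBC


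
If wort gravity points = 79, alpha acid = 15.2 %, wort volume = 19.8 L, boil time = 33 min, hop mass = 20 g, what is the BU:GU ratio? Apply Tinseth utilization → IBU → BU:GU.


U = 1.65·0.000125^(GP/1000)·(1−e^(−0.04t))/4.15;  IBU = (α/100)·m·U·1000/V;  BU:GU = IBU/GP
U = 1.65·0.000125^(79/1000)·(1−e^(−0.04·33))/4.15 = 0.1433
IBU = (15.2/100)·20·0.1433·1000/19.8 = 21.9950
BU:GU = 21.9950/79

0.2784


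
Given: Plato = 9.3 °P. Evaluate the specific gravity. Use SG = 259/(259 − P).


SG = 259/(259 − 9.3)

1.0372


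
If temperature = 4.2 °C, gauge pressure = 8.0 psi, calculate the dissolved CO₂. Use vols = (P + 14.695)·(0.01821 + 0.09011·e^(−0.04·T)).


vols = (8.0 + 14.695)·(0.01821 + 0.09011·e^(−0.04·4.2))

2.1421 volumes


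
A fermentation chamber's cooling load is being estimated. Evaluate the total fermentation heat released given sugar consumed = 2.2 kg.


Q = m_sugar · 590 kJ/kg
Q = 2.2 · 590

1298.0000 kJ


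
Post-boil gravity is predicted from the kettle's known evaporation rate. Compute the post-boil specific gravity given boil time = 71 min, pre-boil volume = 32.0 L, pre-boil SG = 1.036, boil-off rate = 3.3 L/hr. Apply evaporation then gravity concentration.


V_post = V_pre − rate·(t/60);  SG_post = 1 + (SG_pre−1)·V_pre/V_post
V_post = 32.0 − 3.3·(71/60) = 28.0950
SG_post = 1 + (1.036 − 1)·32.0/28.0950

1.0410


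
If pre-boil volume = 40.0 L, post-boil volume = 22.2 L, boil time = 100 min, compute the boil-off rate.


rate = (V_pre − V_post) / (t_min/60)
rate = (40.0 − 22.2) / (100/60)

10.6800 L/hr


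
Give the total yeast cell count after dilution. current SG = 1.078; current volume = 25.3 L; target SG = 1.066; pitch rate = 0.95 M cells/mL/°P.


V_w = V·((SG_c−1)/(SG_t−1)−1);  °P = 259 − 259/SG_t;  cells = rate·(V+V_w)·°P
V_w = 25.3·((1.078−1)/(1.066−1)−1) = 4.6000
V_final = 25.3 + 4.6000 = 29.9000
°P = 259 − 259/1.066 = 16.0356
cells = 0.95·29.9000·16.0356

455.4926 billion cells


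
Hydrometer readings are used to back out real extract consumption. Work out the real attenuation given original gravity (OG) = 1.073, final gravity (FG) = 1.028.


AA = (OG−FG)/(OG−1)·100;  RA = AA·0.8192
AA = (1.073 − 1.028)/(1.073 − 1)·100 = 61.6438
RA = 61.6438·0.8192

50.4986 %


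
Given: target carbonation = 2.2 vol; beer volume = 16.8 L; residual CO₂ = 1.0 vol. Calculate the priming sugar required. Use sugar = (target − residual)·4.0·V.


sugar = (2.2 − 1.0)·4.0·16.8

80.6400 g


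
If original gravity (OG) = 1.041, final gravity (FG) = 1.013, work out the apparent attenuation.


AA = (OG − FG)/(OG − 1) · 100
AA = (1.041 − 1.013)/(1.041 − 1) · 100

68.2927 %


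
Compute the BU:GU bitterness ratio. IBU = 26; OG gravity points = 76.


BU:GU = IBU / OG_points
BU:GU = 26 / 76

0.3421


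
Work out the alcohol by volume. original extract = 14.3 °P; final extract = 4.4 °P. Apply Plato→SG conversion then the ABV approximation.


SG = 259/(259 − P);  ABV = (OG − FG)·131.25
OG = 259/(259 − 14.3) = 1.0584
FG = 259/(259 − 4.4) = 1.0173
ABV = (1.0584 − 1.0173)·131.25

5.4018 % ABV


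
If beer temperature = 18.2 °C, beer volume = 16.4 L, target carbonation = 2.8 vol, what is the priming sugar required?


residual = 14.695·(0.01821 + 0.09011·e^(−0.04·T));  sugar = (target − residual)·4.0·V
residual = 14.695·(0.01821 + 0.09011·e^(−0.04·18.2)) = 0.9070
sugar = (2.8 − 0.9070)·4.0·16.4

124.1807 g


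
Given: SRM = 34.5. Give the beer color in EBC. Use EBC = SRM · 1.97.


EBC = 34.5 · 1.97

67.9650 EBC


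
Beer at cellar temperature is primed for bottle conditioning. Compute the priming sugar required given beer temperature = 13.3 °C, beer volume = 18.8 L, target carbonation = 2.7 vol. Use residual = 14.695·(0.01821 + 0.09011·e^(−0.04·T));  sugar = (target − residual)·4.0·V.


residual = 14.695·(0.01821 + 0.09011·e^(−0.04·13.3)) = 1.0454
sugar = (2.7 − 1.0454)·4.0·18.8

124.4222 g


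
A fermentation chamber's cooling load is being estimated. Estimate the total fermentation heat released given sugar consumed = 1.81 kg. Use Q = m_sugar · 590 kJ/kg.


Q = 1.81 · 590

1067.9000 kJ


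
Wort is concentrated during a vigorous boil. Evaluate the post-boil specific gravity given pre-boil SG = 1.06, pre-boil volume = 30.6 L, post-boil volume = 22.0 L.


SG_post = 1 + (SG_pre − 1)·V_pre/V_post
pts_pre = (1.06 − 1)·1000 = 60.0000
pts_post = 60.0000·30.6/22.0 = 83.4545
SG_post = 1 + 83.4545/1000

1.0835


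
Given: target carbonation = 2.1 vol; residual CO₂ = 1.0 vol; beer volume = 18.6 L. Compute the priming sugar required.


sugar = (target − residual)·4.0·V
sugar = (2.1 − 1.0)·4.0·18.6

81.8400 g


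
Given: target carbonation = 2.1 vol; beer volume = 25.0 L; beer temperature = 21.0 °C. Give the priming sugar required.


residual = 14.695·(0.01821 + 0.09011·e^(−0.04·T));  sugar = (target − residual)·4.0·V
residual = 14.695·(0.01821 + 0.09011·e^(−0.04·21.0)) = 0.8393
sugar = (2.1 − 0.8393)·4.0·25.0

126.0747 g


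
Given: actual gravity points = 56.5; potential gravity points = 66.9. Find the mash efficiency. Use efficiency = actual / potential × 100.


efficiency = 56.5 / 66.9 × 100

84.4544 %


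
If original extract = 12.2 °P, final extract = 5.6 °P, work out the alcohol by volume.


SG = 259/(259 − P);  ABV = (OG − FG)·131.25
OG = 259/(259 − 12.2) = 1.0494
FG = 259/(259 − 5.6) = 1.0221
ABV = (1.0494 − 1.0221)·131.25

3.5875 % ABV


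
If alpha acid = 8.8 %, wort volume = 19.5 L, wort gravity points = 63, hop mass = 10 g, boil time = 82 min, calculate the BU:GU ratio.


U = 1.65·0.000125^(GP/1000)·(1−e^(−0.04t))/4.15;  IBU = (α/100)·m·U·1000/V;  BU:GU = IBU/GP
U = 1.65·0.000125^(63/1000)·(1−e^(−0.04·82))/4.15 = 0.2172
IBU = (8.8/100)·10·0.2172·1000/19.5 = 9.8024
BU:GU = 9.8024/63

0.1556


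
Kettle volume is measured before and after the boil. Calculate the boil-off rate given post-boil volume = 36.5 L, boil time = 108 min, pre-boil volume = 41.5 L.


rate = (V_pre − V_post) / (t_min/60)
rate = (41.5 − 36.5) / (108/60)

2.7778 L/hr


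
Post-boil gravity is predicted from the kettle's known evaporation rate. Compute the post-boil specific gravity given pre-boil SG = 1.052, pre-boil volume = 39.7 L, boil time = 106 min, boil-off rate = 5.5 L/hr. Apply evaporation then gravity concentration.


V_post = V_pre − rate·(t/60);  SG_post = 1 + (SG_pre−1)·V_pre/V_post
V_post = 39.7 − 5.5·(106/60) = 29.9833
SG_post = 1 + (1.052 − 1)·39.7/29.9833

1.0689


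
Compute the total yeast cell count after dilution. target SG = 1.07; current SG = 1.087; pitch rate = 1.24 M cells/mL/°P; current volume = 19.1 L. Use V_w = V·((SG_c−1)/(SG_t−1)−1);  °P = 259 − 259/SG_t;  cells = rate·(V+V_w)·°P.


V_w = 19.1·((1.087−1)/(1.07−1)−1) = 4.6386
V_final = 19.1 + 4.6386 = 23.7386
°P = 259 − 259/1.07 = 16.9439
cells = 1.24·23.7386·16.9439

498.7585 billion cells


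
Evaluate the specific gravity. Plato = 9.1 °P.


SG = 259/(259 − P)
SG = 259/(259 − 9.1)

1.0364


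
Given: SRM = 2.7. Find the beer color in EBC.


EBC = SRM · 1.97
EBC = 2.7 · 1.97

5.3190 EBC


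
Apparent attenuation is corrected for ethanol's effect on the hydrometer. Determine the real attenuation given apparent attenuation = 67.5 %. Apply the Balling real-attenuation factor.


RA = AA · 0.8192
RA = 67.5 · 0.8192

55.2960 %


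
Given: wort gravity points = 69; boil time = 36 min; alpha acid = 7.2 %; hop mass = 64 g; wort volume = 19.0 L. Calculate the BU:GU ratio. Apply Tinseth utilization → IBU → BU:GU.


U = 1.65·0.000125^(GP/1000)·(1−e^(−0.04t))/4.15;  IBU = (α/100)·m·U·1000/V;  BU:GU = IBU/GP
U = 1.65·0.000125^(69/1000)·(1−e^(−0.04·36))/4.15 = 0.1632
IBU = (7.2/100)·64·0.1632·1000/19.0 = 39.5774
BU:GU = 39.5774/69

0.5736


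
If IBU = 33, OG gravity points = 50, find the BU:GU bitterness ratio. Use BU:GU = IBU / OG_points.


BU:GU = 33 / 50

0.6600


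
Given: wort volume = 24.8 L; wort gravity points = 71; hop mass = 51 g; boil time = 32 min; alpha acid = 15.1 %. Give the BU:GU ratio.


U = 1.65·0.000125^(GP/1000)·(1−e^(−0.04t))/4.15;  IBU = (α/100)·m·U·1000/V;  BU:GU = IBU/GP
U = 1.65·0.000125^(71/1000)·(1−e^(−0.04·32))/4.15 = 0.1516
IBU = (15.1/100)·51·0.1516·1000/24.8 = 47.0898
BU:GU = 47.0898/71

0.6632


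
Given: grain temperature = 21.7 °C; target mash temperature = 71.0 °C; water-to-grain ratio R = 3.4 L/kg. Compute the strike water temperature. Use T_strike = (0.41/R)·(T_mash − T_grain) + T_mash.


T_strike = (0.41/3.4)·(71.0 − 21.7) + 71.0

76.9450 °C


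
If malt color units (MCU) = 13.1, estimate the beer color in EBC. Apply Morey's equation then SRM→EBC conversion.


SRM = 1.4922·MCU^0.6859;  EBC = SRM·1.97
SRM = 1.4922·13.1^0.6859 = 8.7129
EBC = 8.7129·1.97

17.1644 EBC


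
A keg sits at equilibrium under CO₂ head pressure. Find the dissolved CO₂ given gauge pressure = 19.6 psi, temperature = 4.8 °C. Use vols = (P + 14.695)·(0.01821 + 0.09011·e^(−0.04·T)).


vols = (19.6 + 14.695)·(0.01821 + 0.09011·e^(−0.04·4.8))

3.1750 volumes


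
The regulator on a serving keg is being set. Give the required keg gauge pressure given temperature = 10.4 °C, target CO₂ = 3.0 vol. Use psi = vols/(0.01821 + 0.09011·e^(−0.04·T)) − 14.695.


psi = 3.0/(0.01821 + 0.09011·e^(−0.04·10.4)) − 14.695

23.9380 psi


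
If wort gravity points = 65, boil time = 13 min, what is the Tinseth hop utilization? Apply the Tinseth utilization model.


U = 1.65·0.000125^(GP/1000) · (1 − e^(−0.04·t))/4.15
bigness = 1.65·0.000125^(65/1000) = 0.9200
boil_factor = (1 − e^(−0.04·13))/4.15 = 0.0977
U = 0.9200 · 0.0977

0.0899


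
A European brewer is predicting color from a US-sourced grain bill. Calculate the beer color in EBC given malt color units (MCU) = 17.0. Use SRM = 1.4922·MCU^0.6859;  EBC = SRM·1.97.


SRM = 1.4922·17.0^0.6859 = 10.4182
EBC = 10.4182·1.97

20.5238 EBC


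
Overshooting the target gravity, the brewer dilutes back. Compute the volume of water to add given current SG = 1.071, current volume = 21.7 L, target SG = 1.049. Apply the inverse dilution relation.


V_water = V·((SG_curr − 1)/(SG_target − 1) − 1)
V_water = 21.7·((1.071 − 1)/(1.049 − 1) − 1)

9.7429 L


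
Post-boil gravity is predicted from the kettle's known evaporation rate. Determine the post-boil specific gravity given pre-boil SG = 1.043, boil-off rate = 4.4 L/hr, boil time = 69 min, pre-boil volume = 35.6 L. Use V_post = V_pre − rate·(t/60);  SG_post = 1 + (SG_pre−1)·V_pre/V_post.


V_post = 35.6 − 4.4·(69/60) = 30.5400
SG_post = 1 + (1.043 − 1)·35.6/30.5400

1.0501


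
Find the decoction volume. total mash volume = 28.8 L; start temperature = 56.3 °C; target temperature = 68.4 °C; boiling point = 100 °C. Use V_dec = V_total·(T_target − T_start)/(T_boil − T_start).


V_dec = 28.8·(68.4 − 56.3)/(100 − 56.3)

7.9744 L


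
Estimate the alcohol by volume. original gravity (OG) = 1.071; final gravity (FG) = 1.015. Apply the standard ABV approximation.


ABV = (OG − FG) · 131.25
ABV = (1.071 − 1.015) · 131.25

7.3500 % ABV


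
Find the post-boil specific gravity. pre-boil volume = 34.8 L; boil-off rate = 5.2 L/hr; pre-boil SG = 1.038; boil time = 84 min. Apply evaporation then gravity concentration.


V_post = V_pre − rate·(t/60);  SG_post = 1 + (SG_pre−1)·V_pre/V_post
V_post = 34.8 − 5.2·(84/60) = 27.5200
SG_post = 1 + (1.038 − 1)·34.8/27.5200

1.0481


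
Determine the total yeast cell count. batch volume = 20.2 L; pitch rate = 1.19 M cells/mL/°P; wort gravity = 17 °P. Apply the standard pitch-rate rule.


cells (billions) = rate · V_L · °P
cells = 1.19 · 20.2 · 17

408.6460 billion cells


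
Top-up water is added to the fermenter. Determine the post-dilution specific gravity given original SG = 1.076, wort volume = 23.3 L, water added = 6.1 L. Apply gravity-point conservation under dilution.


SG_new = 1 + (SG_old − 1)·V_old/(V_old + V_water)
pts = (1.076 − 1)·1000·23.3/(23.3 + 6.1) = 60.2313
SG_new = 1 + 60.2313/1000

1.0602


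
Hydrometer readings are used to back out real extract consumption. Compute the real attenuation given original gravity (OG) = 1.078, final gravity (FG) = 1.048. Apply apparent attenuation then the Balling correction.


AA = (OG−FG)/(OG−1)·100;  RA = AA·0.8192
AA = (1.078 − 1.048)/(1.078 − 1)·100 = 38.4615
RA = 38.4615·0.8192

31.5077 %


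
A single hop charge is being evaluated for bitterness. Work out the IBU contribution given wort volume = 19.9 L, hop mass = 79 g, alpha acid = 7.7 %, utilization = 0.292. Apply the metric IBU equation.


IBU = (α/100)·mass·U·1000 / V
IBU = (7.7/100)·79·0.292·1000 / 19.9

89.2581 IBU


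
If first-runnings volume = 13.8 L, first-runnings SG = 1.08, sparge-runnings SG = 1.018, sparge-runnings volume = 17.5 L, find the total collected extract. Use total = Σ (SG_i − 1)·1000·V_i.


first = (1.08 − 1)·1000·13.8 = 1104.0000
sparge = (1.018 − 1)·1000·17.5 = 315.0000
total = 1104.0000 + 315.0000

1419.0000 gravity·L


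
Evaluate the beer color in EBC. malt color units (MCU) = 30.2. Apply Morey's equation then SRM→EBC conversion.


SRM = 1.4922·MCU^0.6859;  EBC = SRM·1.97
SRM = 1.4922·30.2^0.6859 = 15.4513
EBC = 15.4513·1.97

30.4390 EBC


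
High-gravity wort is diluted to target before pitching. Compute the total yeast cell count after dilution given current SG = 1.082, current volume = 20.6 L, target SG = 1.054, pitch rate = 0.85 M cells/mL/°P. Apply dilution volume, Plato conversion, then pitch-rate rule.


V_w = V·((SG_c−1)/(SG_t−1)−1);  °P = 259 − 259/SG_t;  cells = rate·(V+V_w)·°P
V_w = 20.6·((1.082−1)/(1.054−1)−1) = 10.6815
V_final = 20.6 + 10.6815 = 31.2815
°P = 259 − 259/1.054 = 13.2694
cells = 0.85·31.2815·13.2694

352.8248 billion cells


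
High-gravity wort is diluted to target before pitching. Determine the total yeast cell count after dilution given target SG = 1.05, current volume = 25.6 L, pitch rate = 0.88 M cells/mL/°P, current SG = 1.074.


V_w = V·((SG_c−1)/(SG_t−1)−1);  °P = 259 − 259/SG_t;  cells = rate·(V+V_w)·°P
V_w = 25.6·((1.074−1)/(1.05−1)−1) = 12.2880
V_final = 25.6 + 12.2880 = 37.8880
°P = 259 − 259/1.05 = 12.3333
cells = 0.88·37.8880·12.3333

411.2111 billion cells


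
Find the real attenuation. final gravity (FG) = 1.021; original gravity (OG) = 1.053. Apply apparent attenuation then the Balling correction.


AA = (OG−FG)/(OG−1)·100;  RA = AA·0.8192
AA = (1.053 − 1.021)/(1.053 − 1)·100 = 60.3774
RA = 60.3774·0.8192

49.4611 %


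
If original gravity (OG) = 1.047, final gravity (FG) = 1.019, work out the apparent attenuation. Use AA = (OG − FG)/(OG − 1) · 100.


AA = (1.047 − 1.019)/(1.047 − 1) · 100

59.5745 %


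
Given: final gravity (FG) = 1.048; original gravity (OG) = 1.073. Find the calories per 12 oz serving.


ABW = (OG−FG)·131.25·0.79/FG;  °P = 259 − 259/SG (for OG→OE and FG→AE);  RE = 0.1808·OE + 0.8192·AE;  Cal = (6.9·ABW + 4·(RE−0.1))·FG·3.55
ABW = (1.073 − 1.048)·131.25·0.79/1.048 = 2.4735
OE = 259 − 259/1.073 = 17.6207 °P
AE = 259 − 259/1.048 = 11.8626 °P
RE = 0.1808·17.6207 + 0.8192·11.8626 = 12.9037 °P
Cal = (6.9·2.4735 + 4·(12.9037−0.1))·1.048·3.55

254.0346 kcal


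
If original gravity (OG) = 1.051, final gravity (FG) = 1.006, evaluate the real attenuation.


AA = (OG−FG)/(OG−1)·100;  RA = AA·0.8192
AA = (1.051 − 1.006)/(1.051 − 1)·100 = 88.2353
RA = 88.2353·0.8192

72.2824 %


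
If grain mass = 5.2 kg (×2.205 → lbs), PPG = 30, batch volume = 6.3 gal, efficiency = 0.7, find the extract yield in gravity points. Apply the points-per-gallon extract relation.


points = lbs × PPG × eff / vol
lbs = 5.2 × 2.205 = 11.4660
points = 11.4660 × 30 × 0.7 / 6.3

38.2200 points


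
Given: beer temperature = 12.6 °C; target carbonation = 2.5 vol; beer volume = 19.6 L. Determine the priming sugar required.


residual = 14.695·(0.01821 + 0.09011·e^(−0.04·T));  sugar = (target − residual)·4.0·V
residual = 14.695·(0.01821 + 0.09011·e^(−0.04·12.6)) = 1.0675
sugar = (2.5 − 1.0675)·4.0·19.6

112.3051 g


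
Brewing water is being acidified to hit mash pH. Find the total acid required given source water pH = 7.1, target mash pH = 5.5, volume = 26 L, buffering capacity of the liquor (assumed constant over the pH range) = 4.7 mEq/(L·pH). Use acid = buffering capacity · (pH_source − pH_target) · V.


acid = 4.7 · (7.1 − 5.5) · 26

195.5200 mEq


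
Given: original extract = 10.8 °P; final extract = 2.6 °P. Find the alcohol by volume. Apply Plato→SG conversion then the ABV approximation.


SG = 259/(259 − P);  ABV = (OG − FG)·131.25
OG = 259/(259 − 10.8) = 1.0435
FG = 259/(259 − 2.6) = 1.0101
ABV = (1.0435 − 1.0101)·131.25

4.3802 % ABV


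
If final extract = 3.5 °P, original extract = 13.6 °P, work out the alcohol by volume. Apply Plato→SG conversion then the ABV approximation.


SG = 259/(259 − P);  ABV = (OG − FG)·131.25
OG = 259/(259 − 13.6) = 1.0554
FG = 259/(259 − 3.5) = 1.0137
ABV = (1.0554 − 1.0137)·131.25

5.4759 % ABV


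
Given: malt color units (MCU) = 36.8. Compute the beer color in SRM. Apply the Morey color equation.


SRM = 1.4922 · MCU^0.6859
SRM = 1.4922 · 36.8^0.6859

17.6947 SRM


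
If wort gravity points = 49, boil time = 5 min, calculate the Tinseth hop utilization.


U = 1.65·0.000125^(GP/1000) · (1 − e^(−0.04·t))/4.15
bigness = 1.65·0.000125^(49/1000) = 1.0623
boil_factor = (1 − e^(−0.04·5))/4.15 = 0.0437
U = 1.0623 · 0.0437

0.0464


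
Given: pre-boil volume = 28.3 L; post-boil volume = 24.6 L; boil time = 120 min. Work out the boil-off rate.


rate = (V_pre − V_post) / (t_min/60)
rate = (28.3 − 24.6) / (120/60)

1.8500 L/hr


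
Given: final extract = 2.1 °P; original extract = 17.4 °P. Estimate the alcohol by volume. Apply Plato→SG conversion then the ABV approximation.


SG = 259/(259 − P);  ABV = (OG − FG)·131.25
OG = 259/(259 − 17.4) = 1.0720
FG = 259/(259 − 2.1) = 1.0082
ABV = (1.0720 − 1.0082)·131.25

8.3797 % ABV


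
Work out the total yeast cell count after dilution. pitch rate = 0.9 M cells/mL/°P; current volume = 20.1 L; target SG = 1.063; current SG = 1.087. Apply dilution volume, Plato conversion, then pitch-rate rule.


V_w = V·((SG_c−1)/(SG_t−1)−1);  °P = 259 − 259/SG_t;  cells = rate·(V+V_w)·°P
V_w = 20.1·((1.087−1)/(1.063−1)−1) = 7.6571
V_final = 20.1 + 7.6571 = 27.7571
°P = 259 − 259/1.063 = 15.3500
cells = 0.9·27.7571·15.3500

383.4638 billion cells


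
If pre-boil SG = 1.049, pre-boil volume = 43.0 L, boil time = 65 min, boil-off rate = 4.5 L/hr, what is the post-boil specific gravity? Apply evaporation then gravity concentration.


V_post = V_pre − rate·(t/60);  SG_post = 1 + (SG_pre−1)·V_pre/V_post
V_post = 43.0 − 4.5·(65/60) = 38.1250
SG_post = 1 + (1.049 − 1)·43.0/38.1250

1.0553


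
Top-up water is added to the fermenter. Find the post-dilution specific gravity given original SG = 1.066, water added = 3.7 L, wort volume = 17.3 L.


SG_new = 1 + (SG_old − 1)·V_old/(V_old + V_water)
pts = (1.066 − 1)·1000·17.3/(17.3 + 3.7) = 54.3714
SG_new = 1 + 54.3714/1000

1.0544


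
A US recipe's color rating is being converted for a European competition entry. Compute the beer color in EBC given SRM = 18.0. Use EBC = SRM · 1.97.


EBC = 18.0 · 1.97

35.4600 EBC


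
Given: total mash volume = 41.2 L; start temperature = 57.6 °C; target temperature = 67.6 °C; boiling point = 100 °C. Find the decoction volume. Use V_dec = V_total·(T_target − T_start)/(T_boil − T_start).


V_dec = 41.2·(67.6 − 57.6)/(100 − 57.6)

9.7170 L


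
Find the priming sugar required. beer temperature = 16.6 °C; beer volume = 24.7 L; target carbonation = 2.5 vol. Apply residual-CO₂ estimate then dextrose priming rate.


residual = 14.695·(0.01821 + 0.09011·e^(−0.04·T));  sugar = (target − residual)·4.0·V
residual = 14.695·(0.01821 + 0.09011·e^(−0.04·16.6)) = 0.9493
sugar = (2.5 − 0.9493)·4.0·24.7

153.2130 g


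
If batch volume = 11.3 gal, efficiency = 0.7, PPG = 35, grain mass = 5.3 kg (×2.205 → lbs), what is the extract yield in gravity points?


points = lbs × PPG × eff / vol
lbs = 5.3 × 2.205 = 11.6865
points = 11.6865 × 35 × 0.7 / 11.3

25.3380 points


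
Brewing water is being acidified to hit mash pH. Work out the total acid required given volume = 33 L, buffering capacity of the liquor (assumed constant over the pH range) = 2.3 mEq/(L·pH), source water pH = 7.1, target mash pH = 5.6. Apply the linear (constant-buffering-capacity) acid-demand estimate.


acid = buffering capacity · (pH_source − pH_target) · V
acid = 2.3 · (7.1 − 5.6) · 33

113.8500 mEq


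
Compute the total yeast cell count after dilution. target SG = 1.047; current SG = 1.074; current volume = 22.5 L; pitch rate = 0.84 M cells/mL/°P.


V_w = V·((SG_c−1)/(SG_t−1)−1);  °P = 259 − 259/SG_t;  cells = rate·(V+V_w)·°P
V_w = 22.5·((1.074−1)/(1.047−1)−1) = 12.9255
V_final = 22.5 + 12.9255 = 35.4255
°P = 259 − 259/1.047 = 11.6266
cells = 0.84·35.4255·11.6266

345.9765 billion cells


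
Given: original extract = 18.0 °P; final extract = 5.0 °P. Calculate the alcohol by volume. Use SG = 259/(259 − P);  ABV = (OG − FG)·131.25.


OG = 259/(259 − 18.0) = 1.0747
FG = 259/(259 − 5.0) = 1.0197
ABV = (1.0747 − 1.0197)·131.25

7.2192 % ABV


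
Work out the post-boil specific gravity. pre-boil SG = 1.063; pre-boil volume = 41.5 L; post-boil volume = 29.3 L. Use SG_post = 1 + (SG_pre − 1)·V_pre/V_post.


pts_pre = (1.063 − 1)·1000 = 63.0000
pts_post = 63.0000·41.5/29.3 = 89.2321
SG_post = 1 + 89.2321/1000

1.0892


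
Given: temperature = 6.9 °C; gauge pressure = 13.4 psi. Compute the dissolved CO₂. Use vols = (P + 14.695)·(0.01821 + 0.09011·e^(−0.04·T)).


vols = (13.4 + 14.695)·(0.01821 + 0.09011·e^(−0.04·6.9))

2.4327 volumes


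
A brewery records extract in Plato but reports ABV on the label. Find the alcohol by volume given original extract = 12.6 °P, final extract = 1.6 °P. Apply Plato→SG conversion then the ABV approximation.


SG = 259/(259 − P);  ABV = (OG − FG)·131.25
OG = 259/(259 − 12.6) = 1.0511
FG = 259/(259 − 1.6) = 1.0062
ABV = (1.0511 − 1.0062)·131.25

5.8958 % ABV


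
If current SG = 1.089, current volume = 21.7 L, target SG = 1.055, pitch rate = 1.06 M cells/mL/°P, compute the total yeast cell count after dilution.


V_w = V·((SG_c−1)/(SG_t−1)−1);  °P = 259 − 259/SG_t;  cells = rate·(V+V_w)·°P
V_w = 21.7·((1.089−1)/(1.055−1)−1) = 13.4145
V_final = 21.7 + 13.4145 = 35.1145
°P = 259 − 259/1.055 = 13.5024
cells = 1.06·35.1145·13.5024

502.5773 billion cells


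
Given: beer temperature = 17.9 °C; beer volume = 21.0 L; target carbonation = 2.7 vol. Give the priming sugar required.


residual = 14.695·(0.01821 + 0.09011·e^(−0.04·T));  sugar = (target − residual)·4.0·V
residual = 14.695·(0.01821 + 0.09011·e^(−0.04·17.9)) = 0.9147
sugar = (2.7 − 0.9147)·4.0·21.0

149.9635 g


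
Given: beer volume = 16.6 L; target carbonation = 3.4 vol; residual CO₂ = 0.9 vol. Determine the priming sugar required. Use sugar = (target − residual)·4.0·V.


sugar = (3.4 − 0.9)·4.0·16.6

166.0000 g


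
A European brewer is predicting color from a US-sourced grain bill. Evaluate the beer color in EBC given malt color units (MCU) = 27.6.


SRM = 1.4922·MCU^0.6859;  EBC = SRM·1.97
SRM = 1.4922·27.6^0.6859 = 14.5260
EBC = 14.5260·1.97

28.6163 EBC


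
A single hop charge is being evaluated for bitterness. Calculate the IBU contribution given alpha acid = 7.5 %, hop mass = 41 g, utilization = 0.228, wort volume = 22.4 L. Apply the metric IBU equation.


IBU = (α/100)·mass·U·1000 / V
IBU = (7.5/100)·41·0.228·1000 / 22.4

31.2991 IBU


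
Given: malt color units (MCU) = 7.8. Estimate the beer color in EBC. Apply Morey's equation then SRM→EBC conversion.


SRM = 1.4922·MCU^0.6859;  EBC = SRM·1.97
SRM = 1.4922·7.8^0.6859 = 6.1054
EBC = 6.1054·1.97

12.0277 EBC


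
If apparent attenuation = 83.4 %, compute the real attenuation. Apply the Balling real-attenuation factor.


RA = AA · 0.8192
RA = 83.4 · 0.8192

68.3213 %


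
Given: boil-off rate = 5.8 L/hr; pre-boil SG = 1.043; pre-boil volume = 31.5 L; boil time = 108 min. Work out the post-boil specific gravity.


V_post = V_pre − rate·(t/60);  SG_post = 1 + (SG_pre−1)·V_pre/V_post
V_post = 31.5 − 5.8·(108/60) = 21.0600
SG_post = 1 + (1.043 − 1)·31.5/21.0600

1.0643


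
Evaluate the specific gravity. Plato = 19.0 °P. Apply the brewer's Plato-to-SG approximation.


SG = 259/(259 − P)
SG = 259/(259 − 19.0)

1.0792


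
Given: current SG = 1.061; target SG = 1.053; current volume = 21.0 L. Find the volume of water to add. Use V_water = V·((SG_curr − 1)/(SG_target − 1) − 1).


V_water = 21.0·((1.061 − 1)/(1.053 − 1) − 1)

3.1698 L


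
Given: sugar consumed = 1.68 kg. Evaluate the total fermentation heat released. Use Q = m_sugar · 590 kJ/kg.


Q = 1.68 · 590

991.2000 kJ


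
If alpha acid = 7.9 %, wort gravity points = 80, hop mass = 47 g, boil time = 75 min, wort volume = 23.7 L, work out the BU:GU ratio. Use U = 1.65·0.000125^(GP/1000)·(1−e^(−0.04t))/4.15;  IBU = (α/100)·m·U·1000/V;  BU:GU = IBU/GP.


U = 1.65·0.000125^(80/1000)·(1−e^(−0.04·75))/4.15 = 0.1841
IBU = (7.9/100)·47·0.1841·1000/23.7 = 28.8394
BU:GU = 28.8394/80

0.3605


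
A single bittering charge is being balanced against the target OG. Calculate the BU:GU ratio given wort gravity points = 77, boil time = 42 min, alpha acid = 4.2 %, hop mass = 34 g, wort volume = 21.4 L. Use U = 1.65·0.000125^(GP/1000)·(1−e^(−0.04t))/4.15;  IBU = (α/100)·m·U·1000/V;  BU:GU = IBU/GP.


U = 1.65·0.000125^(77/1000)·(1−e^(−0.04·42))/4.15 = 0.1619
IBU = (4.2/100)·34·0.1619·1000/21.4 = 10.8053
BU:GU = 10.8053/77

0.1403
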